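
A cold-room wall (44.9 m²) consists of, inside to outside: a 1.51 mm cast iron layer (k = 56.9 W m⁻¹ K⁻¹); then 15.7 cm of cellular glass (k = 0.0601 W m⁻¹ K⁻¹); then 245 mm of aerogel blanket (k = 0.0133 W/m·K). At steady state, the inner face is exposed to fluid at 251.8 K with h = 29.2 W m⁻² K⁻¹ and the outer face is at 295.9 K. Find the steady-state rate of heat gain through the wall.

Q = 94.0 W

Series thermal resistances, inner to outer:
  R_conv,in = 1/(hA) = 1/(29.2·44.9) = 7.627×10^-4 K/W
  R_cast iron = L/(kA) = 0.00151/(56.9·44.9) = 5.910×10^-7 K/W
  R_cellular glass = L/(kA) = 0.157/(0.0601·44.9) = 0.05818 K/W
  R_aerogel blanket = L/(kA) = 0.245/(0.0133·44.9) = 0.4103 K/W
ΣR = 7.627×10^-4 + 5.910×10^-7 + 0.05818 + 0.4103 = 0.4692 K/W
Q = ΔT/ΣR = (251.8 K − 295.9 K)/0.4692 = -94.0 W
(Negative Q ⇒ heat flows inward; heat gain = 94.0 W.)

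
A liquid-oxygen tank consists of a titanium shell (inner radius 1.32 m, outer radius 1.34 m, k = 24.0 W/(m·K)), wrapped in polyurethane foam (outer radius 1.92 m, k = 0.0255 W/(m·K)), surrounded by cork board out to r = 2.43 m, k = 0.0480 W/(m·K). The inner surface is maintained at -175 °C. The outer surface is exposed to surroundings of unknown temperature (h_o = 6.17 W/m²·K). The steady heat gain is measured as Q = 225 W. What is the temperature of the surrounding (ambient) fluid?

T_out = 24.6 °C

Series resistances:
  R_titanium = (1/1.32 − 1/1.34)/(4πk) = 0.01131/(4π·24.0) = 3.749×10^-5 K/W
  R_polyurethane foam = (1/1.34 − 1/1.92)/(4πk) = 0.2254/(4π·0.0255) = 0.7035 K/W
  R_cork board = (1/1.92 − 1/2.43)/(4πk) = 0.1093/(4π·0.0480) = 0.1812 K/W
  R_conv,out = 1/(4πr²h) = 1/(4π·2.43²·6.17) = 0.002184 K/W
ΣR = 0.8870 K/W
ΔT = Q·ΣR = 225 × 0.8870 = 199.6 K
Heat flows inward, so T_out = T_in + ΔT = -175 + 199.6 = 24.6 °C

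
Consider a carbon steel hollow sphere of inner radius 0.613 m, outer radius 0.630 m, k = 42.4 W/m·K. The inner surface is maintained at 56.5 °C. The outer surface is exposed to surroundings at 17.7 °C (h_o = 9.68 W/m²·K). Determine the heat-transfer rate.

Treat each layer as a resistance in series:
  R_carbon steel = (1/0.613 − 1/0.630)/(4πk) = 0.04402/(4π·42.4) = 8.262×10^-5 K/W
  R_conv,out = 1/(4πr²h) = 1/(4π·0.630²·9.68) = 0.02071 K/W
ΣR = 8.262×10^-5 + 0.02071 = 0.02079 K/W
Q = ΔT/ΣR = (56.5 °C − 17.7 °C)/0.02079 = 1870 W

Q = 1870 W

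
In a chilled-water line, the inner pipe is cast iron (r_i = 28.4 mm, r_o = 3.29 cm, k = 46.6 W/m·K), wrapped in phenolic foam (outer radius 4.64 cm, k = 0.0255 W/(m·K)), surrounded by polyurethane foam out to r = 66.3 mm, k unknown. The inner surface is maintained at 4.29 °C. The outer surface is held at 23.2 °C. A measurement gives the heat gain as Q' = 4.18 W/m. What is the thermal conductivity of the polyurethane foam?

k = 0.0239 W/m·K

ΣR = ΔT/Q' = |4.29 − 23.2|/4.18 = 4.524 m·K/W
Known resistances:
  R'_cast iron = ln(0.0329/0.0284)/(2πk) = 0.1471/(2π·46.6) = 5.023×10^-4 m·K/W
  R'_phenolic foam = ln(0.0464/0.0329)/(2πk) = 0.3438/(2π·0.0255) = 2.146 m·K/W
R_polyurethane foam = ΣR − ΣR_known = 4.524 − 2.147 = 2.377 m·K/W
ln(r₂/r₁)/(2πk) = 2.377 ⇒ k = 0.3569/(2π·2.377) = 0.0239 W/m·K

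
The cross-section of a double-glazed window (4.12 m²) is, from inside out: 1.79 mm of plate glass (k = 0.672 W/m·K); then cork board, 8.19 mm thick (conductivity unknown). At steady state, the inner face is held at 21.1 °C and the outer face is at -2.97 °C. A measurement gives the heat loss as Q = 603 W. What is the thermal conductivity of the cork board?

k = 0.0506 W/m·K

ΣR = ΔT/Q = |21.1 − -2.97|/603 = 0.03992 K/W
Known resistances:
  R_plate glass = L/(kA) = 0.00179/(0.672·4.12) = 6.465×10^-4 K/W
R_cork board = ΣR − ΣR_known = 0.03992 − 6.465×10^-4 = 0.03927 K/W
L/(kA) = 0.03927 ⇒ k = 0.00819/(0.03927·4.12) = 0.0506 W/m·K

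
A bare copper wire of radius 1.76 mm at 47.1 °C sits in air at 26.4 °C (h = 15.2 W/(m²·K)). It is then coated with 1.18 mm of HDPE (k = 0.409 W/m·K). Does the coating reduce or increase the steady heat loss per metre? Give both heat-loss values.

Critical radius for a cylinder: r_cr = k/h = 0.0269 m = 2.69 cm.
Outer radius after coating: r₂ = 0.00176 + 0.00118 = 0.00294 m.
Since r₁ < r_cr and r₂ ≤ r_cr, the coating moves toward the maximum at r_cr — heat loss rises.
Bare: R = 1/(2πr₁h) = 5.949 m·K/W; Q = 20.7/5.949 = 3.48 W/m.
Coated: R = R_cond + R_conv = 3.761 m·K/W; Q = 20.7/3.761 = 5.50 W/m.

increases: 3.48 → 5.50 W/m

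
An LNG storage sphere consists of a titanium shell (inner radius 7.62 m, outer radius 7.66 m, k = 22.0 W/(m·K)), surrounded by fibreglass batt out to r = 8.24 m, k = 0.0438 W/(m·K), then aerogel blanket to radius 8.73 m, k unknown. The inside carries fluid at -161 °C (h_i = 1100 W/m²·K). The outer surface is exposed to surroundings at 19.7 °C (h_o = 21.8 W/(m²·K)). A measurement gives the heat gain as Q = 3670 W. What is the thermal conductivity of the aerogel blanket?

k = 0.0167 W/m·K

ΣR = ΔT/Q = |-161 − 19.7|/3670 = 0.04924 K/W
Known resistances:
  R_conv,in = 1/(4πr²h) = 1/(4π·7.62²·1100) = 1.246×10^-6 K/W
  R_titanium = (1/7.62 − 1/7.66)/(4πk) = 6.853×10^-4/(4π·22.0) = 2.479×10^-6 K/W
  R_fibreglass batt = (1/7.66 − 1/8.24)/(4πk) = 0.009189/(4π·0.0438) = 0.01670 K/W
  R_conv,out = 1/(4πr²h) = 1/(4π·8.73²·21.8) = 4.790×10^-5 K/W
R_aerogel blanket = ΣR − ΣR_known = 0.04924 − 0.01675 = 0.03249 K/W
(1/r₁−1/r₂)/(4πk) = 0.03249 ⇒ k = 0.006812/(4π·0.03249) = 0.0167 W/m·K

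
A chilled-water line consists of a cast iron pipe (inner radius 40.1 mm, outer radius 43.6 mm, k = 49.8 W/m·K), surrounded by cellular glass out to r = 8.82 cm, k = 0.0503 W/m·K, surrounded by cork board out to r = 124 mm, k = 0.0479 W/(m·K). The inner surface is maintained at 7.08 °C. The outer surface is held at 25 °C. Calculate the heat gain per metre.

Q' = 5.33 W/m

Treat each layer as a resistance in series:
  R'_cast iron = ln(0.0436/0.0401)/(2πk) = 0.08368/(2π·49.8) = 2.674×10^-4 m·K/W
  R'_cellular glass = ln(0.0882/0.0436)/(2πk) = 0.7045/(2π·0.0503) = 2.229 m·K/W
  R'_cork board = ln(0.124/0.0882)/(2πk) = 0.3407/(2π·0.0479) = 1.132 m·K/W
ΣR = 2.674×10^-4 + 2.229 + 1.132 = 3.361 m·K/W
Q' = ΔT/ΣR = (7.08 °C − 25 °C)/3.361 = -5.33 W/m
(Negative Q' ⇒ heat flows inward; heat gain = 5.33 W/m.)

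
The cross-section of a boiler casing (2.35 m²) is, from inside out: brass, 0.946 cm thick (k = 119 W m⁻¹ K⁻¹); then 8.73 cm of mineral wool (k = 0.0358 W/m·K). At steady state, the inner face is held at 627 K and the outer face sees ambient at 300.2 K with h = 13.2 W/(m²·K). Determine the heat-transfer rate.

Series thermal resistances, inner to outer:
  R_brass = L/(kA) = 0.00946/(119·2.35) = 3.383×10^-5 K/W
  R_mineral wool = L/(kA) = 0.0873/(0.0358·2.35) = 1.038 K/W
  R_conv,out = 1/(hA) = 1/(13.2·2.35) = 0.03224 K/W
ΣR = 3.383×10^-5 + 1.038 + 0.03224 = 1.070 K/W
Q = ΔT/ΣR = (627 K − 300.2 K)/1.070 = 305 W

Q = 305 W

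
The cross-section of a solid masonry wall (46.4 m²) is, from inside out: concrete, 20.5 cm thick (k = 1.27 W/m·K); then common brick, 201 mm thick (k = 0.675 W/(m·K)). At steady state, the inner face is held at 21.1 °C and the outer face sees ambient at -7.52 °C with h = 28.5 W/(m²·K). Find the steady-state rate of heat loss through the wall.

Q = 2690 W

Series thermal resistances, inner to outer:
  R_concrete = L/(kA) = 0.205/(1.27·46.4) = 0.003479 K/W
  R_common brick = L/(kA) = 0.201/(0.675·46.4) = 0.006418 K/W
  R_conv,out = 1/(hA) = 1/(28.5·46.4) = 7.562×10^-4 K/W
ΣR = 0.003479 + 0.006418 + 7.562×10^-4 = 0.01065 K/W
Q = ΔT/ΣR = (21.1 °C − -7.52 °C)/0.01065 = 2690 W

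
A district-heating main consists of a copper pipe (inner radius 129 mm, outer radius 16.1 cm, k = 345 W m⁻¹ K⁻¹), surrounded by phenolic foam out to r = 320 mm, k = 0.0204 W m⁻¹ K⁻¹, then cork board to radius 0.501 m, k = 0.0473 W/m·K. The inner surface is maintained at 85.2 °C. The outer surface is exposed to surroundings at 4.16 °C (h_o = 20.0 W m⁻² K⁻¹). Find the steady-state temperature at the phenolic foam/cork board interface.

Treat each layer as a resistance in series:
  R'_copper = ln(0.161/0.129)/(2πk) = 0.2216/(2π·345) = 1.022×10^-4 m·K/W
  R'_phenolic foam = ln(0.320/0.161)/(2πk) = 0.6869/(2π·0.0204) = 5.359 m·K/W
  R'_cork board = ln(0.501/0.320)/(2πk) = 0.4483/(2π·0.0473) = 1.508 m·K/W
  R'_conv,out = 1/(2πr h) = 1/(2π·0.501·20.0) = 0.01588 m·K/W
ΣR = 1.022×10^-4 + 5.359 + 1.508 + 0.01588 = 6.883 m·K/W
Q' = ΔT/ΣR = (85.2 °C − 4.16 °C)/6.883 = 11.77 W/m
From the inner boundary to the phenolic foam/cork board interface, ΣR_partial = 5.359 m·K/W.
T_interface = T_in − Q'·ΣR_partial = 85.2 °C − (11.77)(5.359) = 22.1 °C

T = 22.1 °C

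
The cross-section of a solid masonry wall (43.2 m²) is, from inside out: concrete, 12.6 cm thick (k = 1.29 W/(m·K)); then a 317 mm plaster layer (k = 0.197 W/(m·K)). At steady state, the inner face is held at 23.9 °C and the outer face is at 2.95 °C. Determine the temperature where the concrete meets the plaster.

T = 22.7 °C

Treat each layer as a resistance in series:
  R_concrete = L/(kA) = 0.126/(1.29·43.2) = 0.002261 K/W
  R_plaster = L/(kA) = 0.317/(0.197·43.2) = 0.03725 K/W
ΣR = 0.002261 + 0.03725 = 0.03951 K/W
Q = ΔT/ΣR = (23.9 °C − 2.95 °C)/0.03951 = 530.2 W
From the inner boundary to the concrete/plaster interface, ΣR_partial = 0.002261 K/W.
T_interface = T_in − Q·ΣR_partial = 23.9 °C − (530.2)(0.002261) = 22.7 °C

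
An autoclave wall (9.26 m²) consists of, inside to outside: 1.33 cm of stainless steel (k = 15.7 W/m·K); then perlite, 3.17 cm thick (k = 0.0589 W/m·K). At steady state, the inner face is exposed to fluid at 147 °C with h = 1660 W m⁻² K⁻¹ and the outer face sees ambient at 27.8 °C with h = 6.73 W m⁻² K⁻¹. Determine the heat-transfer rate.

Series thermal resistances, inner to outer:
  R_conv,in = 1/(hA) = 1/(1660·9.26) = 6.506×10^-5 K/W
  R_stainless steel = L/(kA) = 0.0133/(15.7·9.26) = 9.148×10^-5 K/W
  R_perlite = L/(kA) = 0.0317/(0.0589·9.26) = 0.05812 K/W
  R_conv,out = 1/(hA) = 1/(6.73·9.26) = 0.01605 K/W
ΣR = 6.506×10^-5 + 9.148×10^-5 + 0.05812 + 0.01605 = 0.07433 K/W
Q = ΔT/ΣR = (147 °C − 27.8 °C)/0.07433 = 1600 W

Q = 1600 W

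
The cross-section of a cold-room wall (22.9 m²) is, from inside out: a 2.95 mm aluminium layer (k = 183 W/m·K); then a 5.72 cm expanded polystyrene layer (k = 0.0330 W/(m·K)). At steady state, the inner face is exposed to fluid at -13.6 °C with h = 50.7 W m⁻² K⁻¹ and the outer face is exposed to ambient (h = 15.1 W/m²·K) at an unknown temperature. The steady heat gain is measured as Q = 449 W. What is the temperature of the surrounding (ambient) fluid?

Series resistances:
  R_conv,in = 1/(hA) = 1/(50.7·22.9) = 8.613×10^-4 K/W
  R_aluminium = L/(kA) = 0.00295/(183·22.9) = 7.039×10^-7 K/W
  R_expanded polystyrene = L/(kA) = 0.0572/(0.0330·22.9) = 0.07569 K/W
  R_conv,out = 1/(hA) = 1/(15.1·22.9) = 0.002892 K/W
ΣR = 0.07945 K/W
ΔT = Q·ΣR = 449 × 0.07945 = 35.67 K
Heat flows inward, so T_out = T_in + ΔT = -13.6 + 35.67 = 22.1 °C

T_out = 22.1 °C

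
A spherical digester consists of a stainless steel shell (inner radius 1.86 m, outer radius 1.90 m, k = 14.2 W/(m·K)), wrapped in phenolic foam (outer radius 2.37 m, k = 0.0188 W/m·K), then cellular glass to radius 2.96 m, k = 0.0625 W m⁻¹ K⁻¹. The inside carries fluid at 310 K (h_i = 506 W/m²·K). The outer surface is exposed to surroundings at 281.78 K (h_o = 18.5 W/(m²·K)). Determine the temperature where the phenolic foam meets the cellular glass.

Series thermal resistances, inner to outer:
  R_conv,in = 1/(4πr²h) = 1/(4π·1.86²·506) = 4.546×10^-5 K/W
  R_stainless steel = (1/1.86 − 1/1.90)/(4πk) = 0.01132/(4π·14.2) = 6.343×10^-5 K/W
  R_phenolic foam = (1/1.90 − 1/2.37)/(4πk) = 0.1044/(4π·0.0188) = 0.4418 K/W
  R_cellular glass = (1/2.37 − 1/2.96)/(4πk) = 0.08410/(4π·0.0625) = 0.1071 K/W
  R_conv,out = 1/(4πr²h) = 1/(4π·2.96²·18.5) = 4.909×10^-4 K/W
ΣR = 4.546×10^-5 + 6.343×10^-5 + 0.4418 + 0.1071 + 4.909×10^-4 = 0.5495 K/W
Q = ΔT/ΣR = (310 K − 281.78 K)/0.5495 = 51.36 W
From the inner boundary to the phenolic foam/cellular glass interface, ΣR_partial = 0.4419 K/W.
T_interface = T_in − Q·ΣR_partial = 310 K − (51.36)(0.4419) = 287.3 K

T = 287.3 K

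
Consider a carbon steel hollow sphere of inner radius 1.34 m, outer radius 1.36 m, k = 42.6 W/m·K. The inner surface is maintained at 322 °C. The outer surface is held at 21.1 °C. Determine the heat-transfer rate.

Q = 4πk·ΔT/(1/r₁ − 1/r₂) = 4π × 42.6 × 300.9 / (1/1.34 − 1/1.36) = 1.47×10^7 W

Q = 14700 kW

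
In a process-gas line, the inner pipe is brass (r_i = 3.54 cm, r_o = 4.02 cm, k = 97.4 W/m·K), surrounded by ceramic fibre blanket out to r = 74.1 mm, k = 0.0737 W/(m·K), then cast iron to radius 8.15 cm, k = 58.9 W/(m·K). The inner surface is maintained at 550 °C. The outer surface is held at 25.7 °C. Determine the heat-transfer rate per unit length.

Q' = 397 W/m

Treat each layer as a resistance in series:
  R'_brass = ln(0.0402/0.0354)/(2πk) = 0.1272/(2π·97.4) = 2.078×10^-4 m·K/W
  R'_ceramic fibre blanket = ln(0.0741/0.0402)/(2πk) = 0.6115/(2π·0.0737) = 1.321 m·K/W
  R'_cast iron = ln(0.0815/0.0741)/(2πk) = 0.09519/(2π·58.9) = 2.572×10^-4 m·K/W
ΣR = 2.078×10^-4 + 1.321 + 2.572×10^-4 = 1.321 m·K/W
Q' = ΔT/ΣR = (550 °C − 25.7 °C)/1.321 = 397 W/m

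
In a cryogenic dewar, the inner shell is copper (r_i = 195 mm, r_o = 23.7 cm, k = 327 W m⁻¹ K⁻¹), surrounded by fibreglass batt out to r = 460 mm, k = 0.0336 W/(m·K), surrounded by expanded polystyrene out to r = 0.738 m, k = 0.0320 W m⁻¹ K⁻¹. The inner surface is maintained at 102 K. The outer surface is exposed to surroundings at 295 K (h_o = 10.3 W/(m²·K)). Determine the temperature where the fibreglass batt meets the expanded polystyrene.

Series thermal resistances, inner to outer:
  R_copper = (1/0.195 − 1/0.237)/(4πk) = 0.9088/(4π·327) = 2.212×10^-4 K/W
  R_fibreglass batt = (1/0.237 − 1/0.460)/(4πk) = 2.045/(4π·0.0336) = 4.845 K/W
  R_expanded polystyrene = (1/0.460 − 1/0.738)/(4πk) = 0.8189/(4π·0.0320) = 2.036 K/W
  R_conv,out = 1/(4πr²h) = 1/(4π·0.738²·10.3) = 0.01419 K/W
ΣR = 2.212×10^-4 + 4.845 + 2.036 + 0.01419 = 6.895 K/W
Q = ΔT/ΣR = (102 K − 295 K)/6.895 = -27.99 W
From the inner boundary to the fibreglass batt/expanded polystyrene interface, ΣR_partial = 4.845 K/W.
T_interface = T_in − Q·ΣR_partial = 102 K − (-27.99)(4.845) = 237.6 K

T = 237.6 K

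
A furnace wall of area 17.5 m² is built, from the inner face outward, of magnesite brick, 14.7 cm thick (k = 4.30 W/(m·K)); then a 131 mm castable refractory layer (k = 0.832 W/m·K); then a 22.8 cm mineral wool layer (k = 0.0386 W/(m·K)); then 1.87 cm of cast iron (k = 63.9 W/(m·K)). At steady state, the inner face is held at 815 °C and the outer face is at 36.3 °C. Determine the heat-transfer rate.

Q = 2.23 kW

Resistance network (inner→outer):
  R_magnesite brick = L/(kA) = 0.147/(4.30·17.5) = 0.001953 K/W
  R_castable refractory = L/(kA) = 0.131/(0.832·17.5) = 0.008997 K/W
  R_mineral wool = L/(kA) = 0.228/(0.0386·17.5) = 0.3375 K/W
  R_cast iron = L/(kA) = 0.0187/(63.9·17.5) = 1.672×10^-5 K/W
ΣR = 0.001953 + 0.008997 + 0.3375 + 1.672×10^-5 = 0.3485 K/W
Q = ΔT/ΣR = (815 °C − 36.3 °C)/0.3485 = 2230 W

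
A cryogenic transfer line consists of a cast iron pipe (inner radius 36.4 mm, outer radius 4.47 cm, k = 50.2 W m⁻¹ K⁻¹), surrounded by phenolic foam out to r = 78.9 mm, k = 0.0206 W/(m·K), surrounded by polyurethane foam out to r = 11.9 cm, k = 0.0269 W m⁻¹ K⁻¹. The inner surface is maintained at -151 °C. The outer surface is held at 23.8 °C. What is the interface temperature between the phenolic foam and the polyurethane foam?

T = -38.5 °C

Series thermal resistances, inner to outer:
  R'_cast iron = ln(0.0447/0.0364)/(2πk) = 0.2054/(2π·50.2) = 6.512×10^-4 m·K/W
  R'_phenolic foam = ln(0.0789/0.0447)/(2πk) = 0.5682/(2π·0.0206) = 4.390 m·K/W
  R'_polyurethane foam = ln(0.119/0.0789)/(2πk) = 0.4109/(2π·0.0269) = 2.431 m·K/W
ΣR = 6.512×10^-4 + 4.390 + 2.431 = 6.822 m·K/W
Q' = ΔT/ΣR = (-151 °C − 23.8 °C)/6.822 = -25.62 W/m
From the inner boundary to the phenolic foam/polyurethane foam interface, ΣR_partial = 4.391 m·K/W.
T_interface = T_in − Q'·ΣR_partial = -151 °C − (-25.62)(4.391) = -38.5 °C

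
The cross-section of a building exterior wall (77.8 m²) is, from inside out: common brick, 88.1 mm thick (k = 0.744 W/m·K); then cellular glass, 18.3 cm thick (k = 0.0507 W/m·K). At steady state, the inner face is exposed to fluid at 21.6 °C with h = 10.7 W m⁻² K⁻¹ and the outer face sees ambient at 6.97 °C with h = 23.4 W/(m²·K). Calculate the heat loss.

Q = 295 W

Treat each layer as a resistance in series:
  R_conv,in = 1/(hA) = 1/(10.7·77.8) = 0.001201 K/W
  R_common brick = L/(kA) = 0.0881/(0.744·77.8) = 0.001522 K/W
  R_cellular glass = L/(kA) = 0.183/(0.0507·77.8) = 0.04639 K/W
  R_conv,out = 1/(hA) = 1/(23.4·77.8) = 5.493×10^-4 K/W
ΣR = 0.001201 + 0.001522 + 0.04639 + 5.493×10^-4 = 0.04966 K/W
Q = ΔT/ΣR = (21.6 °C − 6.97 °C)/0.04966 = 295 W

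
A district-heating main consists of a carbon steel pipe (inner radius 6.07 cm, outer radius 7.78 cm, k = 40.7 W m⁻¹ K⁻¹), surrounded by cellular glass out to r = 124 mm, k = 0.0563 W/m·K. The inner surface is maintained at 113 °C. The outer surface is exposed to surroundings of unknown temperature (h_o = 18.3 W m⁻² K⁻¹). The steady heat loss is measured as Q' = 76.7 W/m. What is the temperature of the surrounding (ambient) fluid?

T_out = 6.5 °C

Sum the resistances:
  R'_carbon steel = ln(0.0778/0.0607)/(2πk) = 0.2482/(2π·40.7) = 9.706×10^-4 m·K/W
  R'_cellular glass = ln(0.124/0.0778)/(2πk) = 0.4661/(2π·0.0563) = 1.318 m·K/W
  R'_conv,out = 1/(2πr h) = 1/(2π·0.124·18.3) = 0.07014 m·K/W
ΣR = 1.389 m·K/W
ΔT = Q'·ΣR = 76.7 × 1.389 = 106.5 K
Heat flows outward, so T_out = T_in − ΔT = 113 − 106.5 = 6.5 °C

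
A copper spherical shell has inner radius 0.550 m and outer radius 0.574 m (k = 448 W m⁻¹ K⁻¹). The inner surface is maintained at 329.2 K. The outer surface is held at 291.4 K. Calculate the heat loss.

Q = 2.80×10^6 W

Q = 4πk·ΔT/(1/r₁ − 1/r₂) = 4π × 448 × 37.8 / (1/0.550 − 1/0.574) = 2.80×10^6 W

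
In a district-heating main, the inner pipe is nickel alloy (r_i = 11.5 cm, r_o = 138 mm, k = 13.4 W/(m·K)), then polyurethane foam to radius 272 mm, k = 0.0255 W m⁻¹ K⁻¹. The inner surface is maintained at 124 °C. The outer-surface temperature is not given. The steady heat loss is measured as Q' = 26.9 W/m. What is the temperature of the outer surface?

Sum the resistances:
  R'_nickel alloy = ln(0.138/0.115)/(2πk) = 0.1823/(2π·13.4) = 0.002165 m·K/W
  R'_polyurethane foam = ln(0.272/0.138)/(2πk) = 0.6785/(2π·0.0255) = 4.235 m·K/W
ΣR = 4.237 m·K/W
ΔT = Q'·ΣR = 26.9 × 4.237 = 114.0 K
Heat flows outward, so T_out = T_in − ΔT = 124 − 114.0 = 10.0 °C

T_out = 10.0 °C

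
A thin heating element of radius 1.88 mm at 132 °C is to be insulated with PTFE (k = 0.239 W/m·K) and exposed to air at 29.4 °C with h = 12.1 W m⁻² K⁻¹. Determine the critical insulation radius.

For a cylinder, r_cr = k_ins/h = 0.239/12.1 = 0.0198 m = 1.98 cm

r_cr = 1.98 cm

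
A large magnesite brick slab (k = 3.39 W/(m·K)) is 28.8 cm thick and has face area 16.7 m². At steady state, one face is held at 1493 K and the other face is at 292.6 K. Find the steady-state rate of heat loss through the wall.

Q = kA·ΔT/L = 3.39 × 16.7 × |1493 K − 292.6 K| / 0.288 = 2.36×10^5 W

Q = 236 kW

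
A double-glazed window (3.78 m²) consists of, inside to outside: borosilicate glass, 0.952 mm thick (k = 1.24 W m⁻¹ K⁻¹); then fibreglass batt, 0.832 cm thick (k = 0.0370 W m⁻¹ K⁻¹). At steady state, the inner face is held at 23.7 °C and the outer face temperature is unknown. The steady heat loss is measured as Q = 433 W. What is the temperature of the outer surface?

T_out = -2.15 °C

Series resistances:
  R_borosilicate glass = L/(kA) = 9.52×10^-4/(1.24·3.78) = 2.031×10^-4 K/W
  R_fibreglass batt = L/(kA) = 0.00832/(0.0370·3.78) = 0.05949 K/W
ΣR = 0.05969 K/W
ΔT = Q·ΣR = 433 × 0.05969 = 25.85 K
Heat flows outward, so T_out = T_in − ΔT = 23.7 − 25.85 = -2.15 °C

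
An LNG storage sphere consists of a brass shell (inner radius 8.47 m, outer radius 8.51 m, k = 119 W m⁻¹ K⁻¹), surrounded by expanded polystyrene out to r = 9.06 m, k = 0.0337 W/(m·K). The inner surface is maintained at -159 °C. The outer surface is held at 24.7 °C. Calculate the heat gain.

Treat each layer as a resistance in series:
  R_brass = (1/8.47 − 1/8.51)/(4πk) = 5.549×10^-4/(4π·119) = 3.711×10^-7 K/W
  R_expanded polystyrene = (1/8.51 − 1/9.06)/(4πk) = 0.007134/(4π·0.0337) = 0.01684 K/W
ΣR = 3.711×10^-7 + 0.01684 = 0.01684 K/W
Q = ΔT/ΣR = (-159 °C − 24.7 °C)/0.01684 = -10900 W
(Negative Q ⇒ heat flows inward; heat gain = 10900 W.)

Q = 10900 W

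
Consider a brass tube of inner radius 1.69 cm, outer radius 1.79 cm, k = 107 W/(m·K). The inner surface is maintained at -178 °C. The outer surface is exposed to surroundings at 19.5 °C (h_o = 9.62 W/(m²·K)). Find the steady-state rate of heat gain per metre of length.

Series thermal resistances, inner to outer:
  R'_brass = ln(0.0179/0.0169)/(2πk) = 0.05749/(2π·107) = 8.551×10^-5 m·K/W
  R'_conv,out = 1/(2πr h) = 1/(2π·0.0179·9.62) = 0.9243 m·K/W
ΣR = 8.551×10^-5 + 0.9243 = 0.9244 m·K/W
Q' = ΔT/ΣR = (-178 °C − 19.5 °C)/0.9244 = -214 W/m
(Negative Q' ⇒ heat flows inward; heat gain = 214 W/m.)

Q' = 214 W/m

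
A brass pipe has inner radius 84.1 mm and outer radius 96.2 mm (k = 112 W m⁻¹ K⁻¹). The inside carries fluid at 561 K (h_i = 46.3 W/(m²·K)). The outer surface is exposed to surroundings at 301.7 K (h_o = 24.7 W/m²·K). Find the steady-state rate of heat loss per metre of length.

Q' = 2400 W/m

Treat each layer as a resistance in series:
  R'_conv,in = 1/(2πr h) = 1/(2π·0.0841·46.3) = 0.04087 m·K/W
  R'_brass = ln(0.0962/0.0841)/(2πk) = 0.1344/(2π·112) = 1.910×10^-4 m·K/W
  R'_conv,out = 1/(2πr h) = 1/(2π·0.0962·24.7) = 0.06698 m·K/W
ΣR = 0.04087 + 1.910×10^-4 + 0.06698 = 0.1080 m·K/W
Q' = ΔT/ΣR = (561 K − 301.7 K)/0.1080 = 2400 W/m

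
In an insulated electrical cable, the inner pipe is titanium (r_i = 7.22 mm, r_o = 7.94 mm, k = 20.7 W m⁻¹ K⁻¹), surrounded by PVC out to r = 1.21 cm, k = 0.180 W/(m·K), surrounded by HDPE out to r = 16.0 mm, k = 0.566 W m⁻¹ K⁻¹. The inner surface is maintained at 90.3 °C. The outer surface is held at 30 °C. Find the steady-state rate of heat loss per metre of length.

Q' = 133 W/m

Treat each layer as a resistance in series:
  R'_titanium = ln(0.00794/0.00722)/(2πk) = 0.09506/(2π·20.7) = 7.309×10^-4 m·K/W
  R'_PVC = ln(0.0121/0.00794)/(2πk) = 0.4213/(2π·0.180) = 0.3725 m·K/W
  R'_HDPE = ln(0.0160/0.0121)/(2πk) = 0.2794/(2π·0.566) = 0.07856 m·K/W
ΣR = 7.309×10^-4 + 0.3725 + 0.07856 = 0.4518 m·K/W
Q' = ΔT/ΣR = (90.3 °C − 30 °C)/0.4518 = 133 W/m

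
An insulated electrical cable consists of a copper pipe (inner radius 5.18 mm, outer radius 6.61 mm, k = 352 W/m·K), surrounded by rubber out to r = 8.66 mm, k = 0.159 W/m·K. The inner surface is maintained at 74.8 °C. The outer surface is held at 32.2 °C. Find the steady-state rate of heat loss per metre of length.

Q' = 157 W/m

Resistance network (inner→outer):
  R'_copper = ln(0.00661/0.00518)/(2πk) = 0.2438/(2π·352) = 1.102×10^-4 m·K/W
  R'_rubber = ln(0.00866/0.00661)/(2πk) = 0.2701/(2π·0.159) = 0.2704 m·K/W
ΣR = 1.102×10^-4 + 0.2704 = 0.2705 m·K/W
Q' = ΔT/ΣR = (74.8 °C − 32.2 °C)/0.2705 = 157 W/m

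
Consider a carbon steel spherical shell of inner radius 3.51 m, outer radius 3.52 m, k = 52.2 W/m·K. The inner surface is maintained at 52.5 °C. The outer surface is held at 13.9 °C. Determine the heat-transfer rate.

Q = 4πk·ΔT/(1/r₁ − 1/r₂) = 4π × 52.2 × 38.6 / (1/3.51 − 1/3.52) = 3.13×10^7 W

Q = 3.13×10^7 W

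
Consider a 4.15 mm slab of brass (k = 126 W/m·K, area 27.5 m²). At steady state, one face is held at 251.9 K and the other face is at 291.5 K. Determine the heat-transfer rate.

Q = 3.31×10^7 W

Q = kA·ΔT/L = 126 × 27.5 × |251.9 K − 291.5 K| / 0.00415 = 3.31×10^7 W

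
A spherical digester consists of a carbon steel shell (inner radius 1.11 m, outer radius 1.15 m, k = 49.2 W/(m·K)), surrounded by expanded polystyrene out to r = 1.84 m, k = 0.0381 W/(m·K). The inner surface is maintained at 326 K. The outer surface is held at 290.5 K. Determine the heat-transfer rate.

Q = 52.1 W

Treat each layer as a resistance in series:
  R_carbon steel = (1/1.11 − 1/1.15)/(4πk) = 0.03134/(4π·49.2) = 5.068×10^-5 K/W
  R_expanded polystyrene = (1/1.15 − 1/1.84)/(4πk) = 0.3261/(4π·0.0381) = 0.6811 K/W
ΣR = 5.068×10^-5 + 0.6811 = 0.6812 K/W
Q = ΔT/ΣR = (326 K − 290.5 K)/0.6812 = 52.1 W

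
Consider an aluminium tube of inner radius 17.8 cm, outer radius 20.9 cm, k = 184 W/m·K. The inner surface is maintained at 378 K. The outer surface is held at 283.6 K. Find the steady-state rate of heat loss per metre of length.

Q' = 680 kW/m

Q' = 2πk·ΔT/ln(r₂/r₁) = 2π × 184 × 94.4 / ln(0.209/0.178) = 6.80×10^5 W/m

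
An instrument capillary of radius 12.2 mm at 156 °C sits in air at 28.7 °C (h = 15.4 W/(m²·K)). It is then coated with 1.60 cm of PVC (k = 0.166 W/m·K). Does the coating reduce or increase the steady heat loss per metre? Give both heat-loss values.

reduces: 150 → 109 W/m

Critical radius for a cylinder: r_cr = k/h = 0.0108 m = 1.08 cm.
Outer radius after coating: r₂ = 0.0122 + 0.0160 = 0.0282 m.
Since r₁ ≥ r_cr, any added insulation reduces the heat loss.
Bare: R = 1/(2πr₁h) = 0.8471 m·K/W; Q = 127.3/0.8471 = 150 W/m.
Coated: R = R_cond + R_conv = 1.170 m·K/W; Q = 127.3/1.170 = 109 W/m.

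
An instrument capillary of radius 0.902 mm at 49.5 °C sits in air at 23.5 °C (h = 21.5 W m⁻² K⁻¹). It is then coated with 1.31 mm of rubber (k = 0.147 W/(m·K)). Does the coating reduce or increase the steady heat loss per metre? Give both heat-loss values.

Critical radius for a cylinder: r_cr = k/h = 0.00684 m = 0.684 cm.
Outer radius after coating: r₂ = 9.02×10^-4 + 0.00131 = 0.002212 m.
Since r₁ < r_cr and r₂ ≤ r_cr, the coating moves toward the maximum at r_cr — heat loss rises.
Bare: R = 1/(2πr₁h) = 8.207 m·K/W; Q = 26/8.207 = 3.17 W/m.
Coated: R = R_cond + R_conv = 4.318 m·K/W; Q = 26/4.318 = 6.02 W/m.

increases: 3.17 → 6.02 W/m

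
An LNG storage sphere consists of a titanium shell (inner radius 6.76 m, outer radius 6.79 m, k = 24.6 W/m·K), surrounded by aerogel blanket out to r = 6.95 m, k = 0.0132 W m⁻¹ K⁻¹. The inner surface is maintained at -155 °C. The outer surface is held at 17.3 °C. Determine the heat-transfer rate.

Treat each layer as a resistance in series:
  R_titanium = (1/6.76 − 1/6.79)/(4πk) = 6.536×10^-4/(4π·24.6) = 2.114×10^-6 K/W
  R_aerogel blanket = (1/6.79 − 1/6.95)/(4πk) = 0.003391/(4π·0.0132) = 0.02044 K/W
ΣR = 2.114×10^-6 + 0.02044 = 0.02044 K/W
Q = ΔT/ΣR = (-155 °C − 17.3 °C)/0.02044 = -8430 W
(Negative Q ⇒ heat flows inward; heat gain = 8430 W.)

Q = 8.43 kW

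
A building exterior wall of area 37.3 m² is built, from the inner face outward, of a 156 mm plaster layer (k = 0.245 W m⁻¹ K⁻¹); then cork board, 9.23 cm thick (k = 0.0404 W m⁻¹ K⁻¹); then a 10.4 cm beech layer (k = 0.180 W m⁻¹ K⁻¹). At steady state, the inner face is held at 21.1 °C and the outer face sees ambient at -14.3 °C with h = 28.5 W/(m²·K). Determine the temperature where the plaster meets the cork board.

Treat each layer as a resistance in series:
  R_plaster = L/(kA) = 0.156/(0.245·37.3) = 0.01707 K/W
  R_cork board = L/(kA) = 0.0923/(0.0404·37.3) = 0.06125 K/W
  R_beech = L/(kA) = 0.104/(0.180·37.3) = 0.01549 K/W
  R_conv,out = 1/(hA) = 1/(28.5·37.3) = 9.407×10^-4 K/W
ΣR = 0.01707 + 0.06125 + 0.01549 + 9.407×10^-4 = 0.09475 K/W
Q = ΔT/ΣR = (21.1 °C − -14.3 °C)/0.09475 = 373.6 W
From the inner boundary to the plaster/cork board interface, ΣR_partial = 0.01707 K/W.
T_interface = T_in − Q·ΣR_partial = 21.1 °C − (373.6)(0.01707) = 14.7 °C

T = 14.7 °C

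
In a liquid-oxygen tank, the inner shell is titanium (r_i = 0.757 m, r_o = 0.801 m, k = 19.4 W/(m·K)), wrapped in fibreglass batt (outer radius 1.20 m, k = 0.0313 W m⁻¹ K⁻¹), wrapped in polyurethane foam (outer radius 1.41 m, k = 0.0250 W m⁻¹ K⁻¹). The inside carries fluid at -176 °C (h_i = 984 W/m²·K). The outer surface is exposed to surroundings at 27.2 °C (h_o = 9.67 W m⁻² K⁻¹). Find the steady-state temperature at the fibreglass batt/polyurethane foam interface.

T = -28.6 °C

Treat each layer as a resistance in series:
  R_conv,in = 1/(4πr²h) = 1/(4π·0.757²·984) = 1.411×10^-4 K/W
  R_titanium = (1/0.757 − 1/0.801)/(4πk) = 0.07256/(4π·19.4) = 2.977×10^-4 K/W
  R_fibreglass batt = (1/0.801 − 1/1.20)/(4πk) = 0.4151/(4π·0.0313) = 1.055 K/W
  R_polyurethane foam = (1/1.20 − 1/1.41)/(4πk) = 0.1241/(4π·0.0250) = 0.3951 K/W
  R_conv,out = 1/(4πr²h) = 1/(4π·1.41²·9.67) = 0.004139 K/W
ΣR = 1.411×10^-4 + 2.977×10^-4 + 1.055 + 0.3951 + 0.004139 = 1.455 K/W
Q = ΔT/ΣR = (-176 °C − 27.2 °C)/1.455 = -139.7 W
From the inner boundary to the fibreglass batt/polyurethane foam interface, ΣR_partial = 1.055 K/W.
T_interface = T_in − Q·ΣR_partial = -176 °C − (-139.7)(1.055) = -28.6 °C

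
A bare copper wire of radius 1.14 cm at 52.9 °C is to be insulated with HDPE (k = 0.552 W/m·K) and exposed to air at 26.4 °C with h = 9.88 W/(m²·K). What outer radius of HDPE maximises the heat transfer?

r_cr = 5.59 cm

For a cylinder, r_cr = k_ins/h = 0.552/9.88 = 0.0559 m = 5.59 cm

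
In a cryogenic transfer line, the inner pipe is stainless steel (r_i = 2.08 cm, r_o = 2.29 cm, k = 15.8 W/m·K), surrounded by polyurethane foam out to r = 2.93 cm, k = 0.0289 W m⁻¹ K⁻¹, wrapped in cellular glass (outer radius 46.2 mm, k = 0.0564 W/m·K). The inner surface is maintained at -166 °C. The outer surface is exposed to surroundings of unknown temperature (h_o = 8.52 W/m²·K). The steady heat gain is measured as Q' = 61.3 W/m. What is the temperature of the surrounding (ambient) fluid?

T_out = 20.8 °C

Series resistances:
  R'_stainless steel = ln(0.0229/0.0208)/(2πk) = 0.09618/(2π·15.8) = 9.689×10^-4 m·K/W
  R'_polyurethane foam = ln(0.0293/0.0229)/(2πk) = 0.2465/(2π·0.0289) = 1.357 m·K/W
  R'_cellular glass = ln(0.0462/0.0293)/(2πk) = 0.4554/(2π·0.0564) = 1.285 m·K/W
  R'_conv,out = 1/(2πr h) = 1/(2π·0.0462·8.52) = 0.4043 m·K/W
ΣR = 3.048 m·K/W
ΔT = Q'·ΣR = 61.3 × 3.048 = 186.8 K
Heat flows inward, so T_out = T_in + ΔT = -166 + 186.8 = 20.8 °C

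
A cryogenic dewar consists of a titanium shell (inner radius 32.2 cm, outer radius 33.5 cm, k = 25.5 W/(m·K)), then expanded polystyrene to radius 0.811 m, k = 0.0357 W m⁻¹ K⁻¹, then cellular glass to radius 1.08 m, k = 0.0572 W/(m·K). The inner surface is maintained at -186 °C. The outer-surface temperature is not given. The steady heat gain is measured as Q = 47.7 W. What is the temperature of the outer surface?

T_out = 20.7 °C

Series resistances:
  R_titanium = (1/0.322 − 1/0.335)/(4πk) = 0.1205/(4π·25.5) = 3.761×10^-4 K/W
  R_expanded polystyrene = (1/0.335 − 1/0.811)/(4πk) = 1.752/(4π·0.0357) = 3.905 K/W
  R_cellular glass = (1/0.811 − 1/1.08)/(4πk) = 0.3071/(4π·0.0572) = 0.4273 K/W
ΣR = 4.333 K/W
ΔT = Q·ΣR = 47.7 × 4.333 = 206.7 K
Heat flows inward, so T_out = T_in + ΔT = -186 + 206.7 = 20.7 °C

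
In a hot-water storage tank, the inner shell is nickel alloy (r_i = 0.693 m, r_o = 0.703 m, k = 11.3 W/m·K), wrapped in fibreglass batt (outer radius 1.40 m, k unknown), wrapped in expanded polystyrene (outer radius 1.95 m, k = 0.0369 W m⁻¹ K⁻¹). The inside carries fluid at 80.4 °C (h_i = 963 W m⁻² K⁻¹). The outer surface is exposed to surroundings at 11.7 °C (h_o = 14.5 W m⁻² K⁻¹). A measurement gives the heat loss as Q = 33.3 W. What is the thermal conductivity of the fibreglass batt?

k = 0.0346 W/m·K

ΣR = ΔT/Q = |80.4 − 11.7|/33.3 = 2.063 K/W
Known resistances:
  R_conv,in = 1/(4πr²h) = 1/(4π·0.693²·963) = 1.721×10^-4 K/W
  R_nickel alloy = (1/0.693 − 1/0.703)/(4πk) = 0.02053/(4π·11.3) = 1.446×10^-4 K/W
  R_expanded polystyrene = (1/1.40 − 1/1.95)/(4πk) = 0.2015/(4π·0.0369) = 0.4345 K/W
  R_conv,out = 1/(4πr²h) = 1/(4π·1.95²·14.5) = 0.001443 K/W
R_fibreglass batt = ΣR − ΣR_known = 2.063 − 0.4363 = 1.627 K/W
(1/r₁−1/r₂)/(4πk) = 1.627 ⇒ k = 0.7082/(4π·1.627) = 0.0346 W/m·K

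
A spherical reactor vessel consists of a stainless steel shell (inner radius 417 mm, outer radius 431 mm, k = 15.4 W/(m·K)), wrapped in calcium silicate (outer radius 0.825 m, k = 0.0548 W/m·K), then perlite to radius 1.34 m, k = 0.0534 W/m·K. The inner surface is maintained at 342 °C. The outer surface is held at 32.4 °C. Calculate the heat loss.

Q = 134 W

Resistance network (inner→outer):
  R_stainless steel = (1/0.417 − 1/0.431)/(4πk) = 0.07790/(4π·15.4) = 4.025×10^-4 K/W
  R_calcium silicate = (1/0.431 − 1/0.825)/(4πk) = 1.108/(4π·0.0548) = 1.609 K/W
  R_perlite = (1/0.825 − 1/1.34)/(4πk) = 0.4659/(4π·0.0534) = 0.6942 K/W
ΣR = 4.025×10^-4 + 1.609 + 0.6942 = 2.304 K/W
Q = ΔT/ΣR = (342 °C − 32.4 °C)/2.304 = 134 W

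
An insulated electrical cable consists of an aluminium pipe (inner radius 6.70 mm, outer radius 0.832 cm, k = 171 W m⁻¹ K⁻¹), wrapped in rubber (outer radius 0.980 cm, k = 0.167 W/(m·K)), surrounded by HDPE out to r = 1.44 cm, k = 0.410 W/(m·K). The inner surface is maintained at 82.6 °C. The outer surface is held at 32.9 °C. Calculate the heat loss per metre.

Q' = 163 W/m

Series thermal resistances, inner to outer:
  R'_aluminium = ln(0.00832/0.00670)/(2πk) = 0.2166/(2π·171) = 2.016×10^-4 m·K/W
  R'_rubber = ln(0.00980/0.00832)/(2πk) = 0.1637/(2π·0.167) = 0.1560 m·K/W
  R'_HDPE = ln(0.0144/0.00980)/(2πk) = 0.3848/(2π·0.410) = 0.1494 m·K/W
ΣR = 2.016×10^-4 + 0.1560 + 0.1494 = 0.3056 m·K/W
Q' = ΔT/ΣR = (82.6 °C − 32.9 °C)/0.3056 = 163 W/m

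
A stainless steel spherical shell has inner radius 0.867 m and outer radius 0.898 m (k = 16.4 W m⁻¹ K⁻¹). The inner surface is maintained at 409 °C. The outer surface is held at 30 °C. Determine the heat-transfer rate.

Q = 1960 kW

Q = 4πk·ΔT/(1/r₁ − 1/r₂) = 4π × 16.4 × 379 / (1/0.867 − 1/0.898) = 1.96×10^6 W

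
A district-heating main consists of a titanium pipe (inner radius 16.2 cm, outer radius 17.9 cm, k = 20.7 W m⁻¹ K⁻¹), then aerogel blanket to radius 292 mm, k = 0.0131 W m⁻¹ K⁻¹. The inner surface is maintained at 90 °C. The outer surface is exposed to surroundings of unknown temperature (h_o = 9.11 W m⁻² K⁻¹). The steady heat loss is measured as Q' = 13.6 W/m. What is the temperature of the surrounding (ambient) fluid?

Sum the resistances:
  R'_titanium = ln(0.179/0.162)/(2πk) = 0.09979/(2π·20.7) = 7.672×10^-4 m·K/W
  R'_aerogel blanket = ln(0.292/0.179)/(2πk) = 0.4894/(2π·0.0131) = 5.945 m·K/W
  R'_conv,out = 1/(2πr h) = 1/(2π·0.292·9.11) = 0.05983 m·K/W
ΣR = 6.006 m·K/W
ΔT = Q'·ΣR = 13.6 × 6.006 = 81.68 K
Heat flows outward, so T_out = T_in − ΔT = 90 − 81.68 = 8.32 °C

T_out = 8.32 °C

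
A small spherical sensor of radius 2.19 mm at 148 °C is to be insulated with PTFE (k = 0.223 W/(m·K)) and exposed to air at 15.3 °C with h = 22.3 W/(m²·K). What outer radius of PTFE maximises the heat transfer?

r_cr = 2.00 cm

For a sphere, r_cr = 2k_ins/h = 2·0.223/22.3 = 0.0200 m = 2.00 cm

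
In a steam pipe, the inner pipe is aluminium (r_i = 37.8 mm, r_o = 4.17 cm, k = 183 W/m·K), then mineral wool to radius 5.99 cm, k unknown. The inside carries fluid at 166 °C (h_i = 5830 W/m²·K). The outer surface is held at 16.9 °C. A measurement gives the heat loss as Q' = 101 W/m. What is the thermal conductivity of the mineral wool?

ΣR = ΔT/Q' = |166 − 16.9|/101 = 1.476 m·K/W
Known resistances:
  R'_conv,in = 1/(2πr h) = 1/(2π·0.0378·5830) = 7.222×10^-4 m·K/W
  R'_aluminium = ln(0.0417/0.0378)/(2πk) = 0.09819/(2π·183) = 8.540×10^-5 m·K/W
R_mineral wool = ΣR − ΣR_known = 1.476 − 8.076×10^-4 = 1.475 m·K/W
ln(r₂/r₁)/(2πk) = 1.475 ⇒ k = 0.3622/(2π·1.475) = 0.0391 W/m·K

k = 0.0391 W/m·K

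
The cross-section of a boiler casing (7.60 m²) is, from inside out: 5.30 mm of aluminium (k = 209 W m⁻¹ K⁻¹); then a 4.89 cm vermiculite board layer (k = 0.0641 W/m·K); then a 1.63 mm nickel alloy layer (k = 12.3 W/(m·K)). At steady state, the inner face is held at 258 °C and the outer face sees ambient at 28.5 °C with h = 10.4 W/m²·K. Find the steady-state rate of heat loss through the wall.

Resistance network (inner→outer):
  R_aluminium = L/(kA) = 0.00530/(209·7.60) = 3.337×10^-6 K/W
  R_vermiculite board = L/(kA) = 0.0489/(0.0641·7.60) = 0.1004 K/W
  R_nickel alloy = L/(kA) = 0.00163/(12.3·7.60) = 1.744×10^-5 K/W
  R_conv,out = 1/(hA) = 1/(10.4·7.60) = 0.01265 K/W
ΣR = 3.337×10^-6 + 0.1004 + 1.744×10^-5 + 0.01265 = 0.1131 K/W
Q = ΔT/ΣR = (258 °C − 28.5 °C)/0.1131 = 2030 W

Q = 2.03 kW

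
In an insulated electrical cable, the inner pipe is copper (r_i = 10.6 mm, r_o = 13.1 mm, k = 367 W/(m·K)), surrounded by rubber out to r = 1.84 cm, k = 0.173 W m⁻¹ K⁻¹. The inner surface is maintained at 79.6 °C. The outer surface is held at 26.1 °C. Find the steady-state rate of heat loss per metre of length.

Resistance network (inner→outer):
  R'_copper = ln(0.0131/0.0106)/(2πk) = 0.2118/(2π·367) = 9.183×10^-5 m·K/W
  R'_rubber = ln(0.0184/0.0131)/(2πk) = 0.3397/(2π·0.173) = 0.3125 m·K/W
ΣR = 9.183×10^-5 + 0.3125 = 0.3126 m·K/W
Q' = ΔT/ΣR = (79.6 °C − 26.1 °C)/0.3126 = 171 W/m

Q' = 171 W/m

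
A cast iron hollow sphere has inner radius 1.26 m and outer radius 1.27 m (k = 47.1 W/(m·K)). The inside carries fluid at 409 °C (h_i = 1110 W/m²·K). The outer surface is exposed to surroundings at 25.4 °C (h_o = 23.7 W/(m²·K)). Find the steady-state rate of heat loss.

Q = 179 kW

Treat each layer as a resistance in series:
  R_conv,in = 1/(4πr²h) = 1/(4π·1.26²·1110) = 4.516×10^-5 K/W
  R_cast iron = (1/1.26 − 1/1.27)/(4πk) = 0.006249/(4π·47.1) = 1.056×10^-5 K/W
  R_conv,out = 1/(4πr²h) = 1/(4π·1.27²·23.7) = 0.002082 K/W
ΣR = 4.516×10^-5 + 1.056×10^-5 + 0.002082 = 0.002138 K/W
Q = ΔT/ΣR = (409 °C − 25.4 °C)/0.002138 = 1.79×10^5 W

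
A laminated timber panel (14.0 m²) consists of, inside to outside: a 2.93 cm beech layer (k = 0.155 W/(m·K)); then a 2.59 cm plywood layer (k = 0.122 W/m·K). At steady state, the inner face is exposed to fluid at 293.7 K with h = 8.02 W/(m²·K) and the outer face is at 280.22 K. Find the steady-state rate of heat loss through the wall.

Q = 359 W

Resistance network (inner→outer):
  R_conv,in = 1/(hA) = 1/(8.02·14.0) = 0.008906 K/W
  R_beech = L/(kA) = 0.0293/(0.155·14.0) = 0.01350 K/W
  R_plywood = L/(kA) = 0.0259/(0.122·14.0) = 0.01516 K/W
ΣR = 0.008906 + 0.01350 + 0.01516 = 0.03757 K/W
Q = ΔT/ΣR = (293.7 K − 280.22 K)/0.03757 = 359 W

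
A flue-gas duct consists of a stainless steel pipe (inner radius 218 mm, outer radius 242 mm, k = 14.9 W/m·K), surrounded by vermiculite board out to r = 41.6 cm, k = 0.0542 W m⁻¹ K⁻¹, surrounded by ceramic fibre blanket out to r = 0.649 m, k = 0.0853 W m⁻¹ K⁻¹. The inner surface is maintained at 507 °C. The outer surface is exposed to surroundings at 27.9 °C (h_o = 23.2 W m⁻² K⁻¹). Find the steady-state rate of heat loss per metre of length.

Series thermal resistances, inner to outer:
  R'_stainless steel = ln(0.242/0.218)/(2πk) = 0.1044/(2π·14.9) = 0.001116 m·K/W
  R'_vermiculite board = ln(0.416/0.242)/(2πk) = 0.5417/(2π·0.0542) = 1.591 m·K/W
  R'_ceramic fibre blanket = ln(0.649/0.416)/(2πk) = 0.4447/(2π·0.0853) = 0.8298 m·K/W
  R'_conv,out = 1/(2πr h) = 1/(2π·0.649·23.2) = 0.01057 m·K/W
ΣR = 0.001116 + 1.591 + 0.8298 + 0.01057 = 2.432 m·K/W
Q' = ΔT/ΣR = (507 °C − 27.9 °C)/2.432 = 197 W/m

Q' = 197 W/m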